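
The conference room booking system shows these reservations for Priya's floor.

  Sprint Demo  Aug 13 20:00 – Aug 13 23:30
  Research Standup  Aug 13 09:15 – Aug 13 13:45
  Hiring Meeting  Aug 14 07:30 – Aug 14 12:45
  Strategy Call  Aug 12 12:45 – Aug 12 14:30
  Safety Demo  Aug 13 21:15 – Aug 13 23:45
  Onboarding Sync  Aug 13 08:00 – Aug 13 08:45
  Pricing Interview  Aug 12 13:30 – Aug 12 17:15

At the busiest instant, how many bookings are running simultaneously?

Walk through starts and ends in time order (an end at T is processed before a start at T):
Aug 12 12:45 start Strategy Call → 1
Aug 12 13:30 start Pricing Interview → 2
Aug 12 14:30 end Strategy Call → 1
Aug 12 17:15 end Pricing Interview → 0
Aug 13 08:00 start Onboarding Sync → 1
Aug 13 08:45 end Onboarding Sync → 0
Aug 13 09:15 start Research Standup → 1
Aug 13 13:45 end Research Standup → 0
Aug 13 20:00 start Sprint Demo → 1
Aug 13 21:15 start Safety Demo → 2
Aug 13 23:30 end Sprint Demo → 1
Aug 13 23:45 end Safety Demo → 0
Aug 14 07:30 start Hiring Meeting → 1
Aug 14 12:45 end Hiring Meeting → 0
Peak is 2, at Aug 12 13:30 (Pricing Interview, Strategy Call).

2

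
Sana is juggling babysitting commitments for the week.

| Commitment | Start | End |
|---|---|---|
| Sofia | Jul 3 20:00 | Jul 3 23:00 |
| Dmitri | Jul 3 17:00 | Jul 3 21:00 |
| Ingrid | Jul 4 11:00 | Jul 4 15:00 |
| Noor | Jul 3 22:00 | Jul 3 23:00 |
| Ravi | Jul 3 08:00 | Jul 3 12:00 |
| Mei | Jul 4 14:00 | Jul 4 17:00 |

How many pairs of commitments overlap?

3

Sorted by start: Ravi, Dmitri, Sofia, Noor, Ingrid, Mei.
Dmitri starts after Ravi ends, so Ravi has no further overlaps.
Sofia starts before Dmitri ends → Dmitri and Sofia overlap.
Noor starts after Dmitri ends, so Dmitri has no further overlaps.
Noor starts before Sofia ends → Sofia and Noor overlap.
Ingrid starts after Sofia ends, so Sofia has no further overlaps.
Ingrid starts after Noor ends, so Noor has no further overlaps.
Mei starts before Ingrid ends → Ingrid and Mei overlap.
Overlapping pairs: Dmitri & Sofia, Ingrid & Mei, Noor & Sofia — 3 in total.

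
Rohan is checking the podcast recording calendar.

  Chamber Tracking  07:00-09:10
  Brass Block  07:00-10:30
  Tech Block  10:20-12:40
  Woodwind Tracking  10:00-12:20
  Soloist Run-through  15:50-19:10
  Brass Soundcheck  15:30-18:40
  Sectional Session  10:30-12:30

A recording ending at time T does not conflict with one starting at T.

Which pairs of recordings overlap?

Check each pair: they overlap iff neither finishes before the other starts.
Sorted by start: Chamber Tracking, Brass Block, Woodwind Tracking, Tech Block, Sectional Session, Brass Soundcheck, Soloist Run-through.
Brass Block starts before Chamber Tracking ends → Chamber Tracking and Brass Block overlap.
Woodwind Tracking starts after Chamber Tracking ends; Chamber Tracking is clear from here.
Woodwind Tracking starts before Brass Block ends → Brass Block and Woodwind Tracking overlap.
Tech Block starts before Brass Block ends → Brass Block and Tech Block overlap.
Sectional Session starts exactly when Brass Block ends (back-to-back, no overlap); Brass Block is clear from here.
Tech Block starts before Woodwind Tracking ends → Woodwind Tracking and Tech Block overlap.
Sectional Session starts before Woodwind Tracking ends → Woodwind Tracking and Sectional Session overlap.
Brass Soundcheck starts after Woodwind Tracking ends; Woodwind Tracking is clear from here.
Sectional Session starts before Tech Block ends → Tech Block and Sectional Session overlap.
Brass Soundcheck starts after Tech Block ends; Tech Block is clear from here.
Brass Soundcheck starts after Sectional Session ends; Sectional Session is clear from here.
Soloist Run-through starts before Brass Soundcheck ends → Brass Soundcheck and Soloist Run-through overlap.

Brass Block & Chamber Tracking, Brass Block & Tech Block, Brass Block & Woodwind Tracking, Brass Soundcheck & Soloist Run-through, Sectional Session & Tech Block, Sectional Session & Woodwind Tracking, Tech Block & Woodwind Tracking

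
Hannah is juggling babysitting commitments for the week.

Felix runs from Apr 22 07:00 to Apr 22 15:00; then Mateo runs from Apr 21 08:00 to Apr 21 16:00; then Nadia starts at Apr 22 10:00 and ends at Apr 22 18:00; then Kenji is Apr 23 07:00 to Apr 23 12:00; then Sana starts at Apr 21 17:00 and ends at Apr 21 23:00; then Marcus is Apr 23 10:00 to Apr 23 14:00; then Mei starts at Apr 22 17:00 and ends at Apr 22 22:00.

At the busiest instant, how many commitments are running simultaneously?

2

Sweep the timeline, counting +1 at each start and −1 at each end (ends before starts at a tie):
Apr 21 08:00 start Mateo → 1
Apr 21 16:00 end Mateo → 0
Apr 21 17:00 start Sana → 1
Apr 21 23:00 end Sana → 0
Apr 22 07:00 start Felix → 1
Apr 22 10:00 start Nadia → 2
Apr 22 15:00 end Felix → 1
Apr 22 17:00 start Mei → 2
Apr 22 18:00 end Nadia → 1
Apr 22 22:00 end Mei → 0
Apr 23 07:00 start Kenji → 1
Apr 23 10:00 start Marcus → 2
Apr 23 12:00 end Kenji → 1
Apr 23 14:00 end Marcus → 0
Peak is 2, at Apr 22 10:00 (Felix, Nadia).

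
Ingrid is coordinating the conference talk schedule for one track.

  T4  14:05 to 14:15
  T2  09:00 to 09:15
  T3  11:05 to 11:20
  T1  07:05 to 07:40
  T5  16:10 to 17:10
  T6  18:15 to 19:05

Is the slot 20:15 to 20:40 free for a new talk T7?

Yes — the slot is free

T1: ends 07:40 at or before T7 starts 20:15 → clear.
T2: ends 09:15 at or before T7 starts 20:15 → clear.
T3: ends 11:20 at or before T7 starts 20:15 → clear.
T4: ends 14:15 at or before T7 starts 20:15 → clear.
T5: ends 17:10 at or before T7 starts 20:15 → clear.
T6: ends 19:05 at or before T7 starts 20:15 → clear.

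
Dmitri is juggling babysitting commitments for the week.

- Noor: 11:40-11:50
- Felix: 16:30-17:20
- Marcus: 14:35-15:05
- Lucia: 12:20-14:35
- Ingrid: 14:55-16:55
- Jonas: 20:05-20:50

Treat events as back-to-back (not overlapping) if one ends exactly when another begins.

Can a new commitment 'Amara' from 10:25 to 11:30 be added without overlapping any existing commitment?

Yes — the slot is free

Noor: starts 11:40 at or after Amara ends 11:30 → clear.
Lucia: starts 12:20 at or after Amara ends 11:30 → clear.
Marcus: starts 14:35 at or after Amara ends 11:30 → clear.
Ingrid: starts 14:55 at or after Amara ends 11:30 → clear.
Felix: starts 16:30 at or after Amara ends 11:30 → clear.
Jonas: starts 20:05 at or after Amara ends 11:30 → clear.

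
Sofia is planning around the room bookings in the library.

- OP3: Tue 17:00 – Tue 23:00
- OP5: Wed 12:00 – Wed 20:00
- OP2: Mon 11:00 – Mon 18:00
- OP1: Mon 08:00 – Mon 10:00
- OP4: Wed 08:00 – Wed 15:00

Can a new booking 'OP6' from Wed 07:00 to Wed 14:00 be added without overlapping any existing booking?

OP1: ends Mon 10:00 at or before OP6 starts Wed 07:00 → clear.
OP2: ends Mon 18:00 at or before OP6 starts Wed 07:00 → clear.
OP3: ends Tue 23:00 at or before OP6 starts Wed 07:00 → clear.
OP4: starts Wed 08:00 before OP6 ends Wed 14:00, and ends Wed 15:00 after OP6 starts Wed 07:00 → overlap.
OP5: starts Wed 12:00 before OP6 ends Wed 14:00, and ends Wed 20:00 after OP6 starts Wed 07:00 → overlap.
OP6 overlaps OP4, OP5.

No — it overlaps OP4, OP5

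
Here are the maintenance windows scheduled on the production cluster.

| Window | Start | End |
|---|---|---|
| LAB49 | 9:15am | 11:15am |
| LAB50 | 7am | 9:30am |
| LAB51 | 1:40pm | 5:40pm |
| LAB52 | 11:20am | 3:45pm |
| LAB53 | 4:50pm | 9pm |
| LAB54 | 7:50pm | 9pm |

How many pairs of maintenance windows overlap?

4

Sorted by start: LAB50, LAB49, LAB52, LAB51, LAB53, LAB54.
LAB49 starts before LAB50 ends → LAB50 and LAB49 overlap.
LAB52 starts after LAB50 ends, so LAB50 has no further overlaps.
LAB52 starts after LAB49 ends, so LAB49 has no further overlaps.
LAB51 starts before LAB52 ends → LAB52 and LAB51 overlap.
LAB53 starts after LAB52 ends, so LAB52 has no further overlaps.
LAB53 starts before LAB51 ends → LAB51 and LAB53 overlap.
LAB54 starts after LAB51 ends.
LAB54 starts before LAB53 ends → LAB53 and LAB54 overlap.
Overlapping pairs: LAB49 & LAB50, LAB51 & LAB52, LAB51 & LAB53, LAB53 & LAB54 — 4 in total.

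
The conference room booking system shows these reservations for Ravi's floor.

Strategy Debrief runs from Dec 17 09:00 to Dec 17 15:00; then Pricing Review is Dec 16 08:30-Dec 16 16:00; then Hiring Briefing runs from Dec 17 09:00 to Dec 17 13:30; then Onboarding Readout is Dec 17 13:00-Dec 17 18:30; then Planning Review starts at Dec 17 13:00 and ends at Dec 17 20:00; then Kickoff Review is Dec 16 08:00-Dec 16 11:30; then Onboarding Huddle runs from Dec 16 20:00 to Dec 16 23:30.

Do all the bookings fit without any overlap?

Sorted by start: Kickoff Review, Pricing Review, Onboarding Huddle, Strategy Debrief, Hiring Briefing, Onboarding Readout, Planning Review.
Pricing Review starts before Kickoff Review ends → Kickoff Review and Pricing Review overlap.
That's a conflict, so the schedule is not conflict-free.

No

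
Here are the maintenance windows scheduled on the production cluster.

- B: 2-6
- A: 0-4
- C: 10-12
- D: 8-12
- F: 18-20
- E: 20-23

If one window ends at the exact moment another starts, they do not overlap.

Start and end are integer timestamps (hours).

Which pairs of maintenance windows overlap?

Sorted by start: A, B, D, C, F, E.
B starts before A ends → A and B overlap.
D starts after A ends — done with A.
D starts after B ends — done with B.
C starts before D ends → D and C overlap.
F starts after D ends — done with D.
F starts after C ends — done with C.
E starts exactly when F ends (back-to-back, no overlap).

A & B, C & D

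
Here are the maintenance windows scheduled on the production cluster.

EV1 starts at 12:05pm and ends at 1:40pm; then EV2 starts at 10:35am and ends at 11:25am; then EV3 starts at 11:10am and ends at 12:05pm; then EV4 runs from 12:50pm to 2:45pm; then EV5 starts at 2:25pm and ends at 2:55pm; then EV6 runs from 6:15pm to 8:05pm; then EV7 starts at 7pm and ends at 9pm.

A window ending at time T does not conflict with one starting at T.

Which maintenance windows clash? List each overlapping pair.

Check each pair: they overlap iff neither finishes before the other starts.
Sorted by start: EV2, EV3, EV1, EV4, EV5, EV6, EV7.
EV3 starts before EV2 ends → EV2 and EV3 overlap.
EV1 starts after EV2 ends, so EV2 has no further overlaps.
EV1 starts exactly when EV3 ends (back-to-back, no overlap), so EV3 has no further overlaps.
EV4 starts before EV1 ends → EV1 and EV4 overlap.
EV5 starts after EV1 ends, so EV1 has no further overlaps.
EV5 starts before EV4 ends → EV4 and EV5 overlap.
EV6 starts after EV4 ends, so EV4 has no further overlaps.
EV6 starts after EV5 ends, so EV5 has no further overlaps.
EV7 starts before EV6 ends → EV6 and EV7 overlap.

EV1 & EV4, EV2 & EV3, EV4 & EV5, EV6 & EV7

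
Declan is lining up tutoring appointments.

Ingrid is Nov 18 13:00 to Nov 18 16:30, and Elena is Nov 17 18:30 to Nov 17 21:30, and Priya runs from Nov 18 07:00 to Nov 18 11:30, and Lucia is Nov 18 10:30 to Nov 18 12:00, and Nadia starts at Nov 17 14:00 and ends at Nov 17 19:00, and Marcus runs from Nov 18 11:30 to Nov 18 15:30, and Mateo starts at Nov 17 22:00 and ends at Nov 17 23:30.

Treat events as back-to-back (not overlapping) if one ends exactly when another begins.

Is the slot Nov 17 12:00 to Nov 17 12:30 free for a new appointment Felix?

Yes — the slot is free

Nadia: starts Nov 17 14:00 at or after Felix ends Nov 17 12:30 → clear.
Elena: starts Nov 17 18:30 at or after Felix ends Nov 17 12:30 → clear.
Mateo: starts Nov 17 22:00 at or after Felix ends Nov 17 12:30 → clear.
Priya: starts Nov 18 07:00 at or after Felix ends Nov 17 12:30 → clear.
Lucia: starts Nov 18 10:30 at or after Felix ends Nov 17 12:30 → clear.
Marcus: starts Nov 18 11:30 at or after Felix ends Nov 17 12:30 → clear.
Ingrid: starts Nov 18 13:00 at or after Felix ends Nov 17 12:30 → clear.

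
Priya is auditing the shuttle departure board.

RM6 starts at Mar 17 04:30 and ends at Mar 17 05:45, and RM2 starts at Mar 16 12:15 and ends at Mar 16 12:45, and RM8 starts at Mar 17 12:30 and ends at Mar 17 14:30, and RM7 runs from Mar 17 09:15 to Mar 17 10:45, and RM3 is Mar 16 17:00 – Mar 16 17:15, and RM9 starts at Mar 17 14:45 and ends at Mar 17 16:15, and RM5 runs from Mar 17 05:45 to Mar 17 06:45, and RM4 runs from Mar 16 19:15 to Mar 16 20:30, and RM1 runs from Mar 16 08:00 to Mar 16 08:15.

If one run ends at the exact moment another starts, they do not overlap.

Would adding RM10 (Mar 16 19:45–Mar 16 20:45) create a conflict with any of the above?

RM1: ends Mar 16 08:15 at or before RM10 starts Mar 16 19:45 → clear.
RM2: ends Mar 16 12:45 at or before RM10 starts Mar 16 19:45 → clear.
RM3: ends Mar 16 17:15 at or before RM10 starts Mar 16 19:45 → clear.
RM4: starts Mar 16 19:15 before RM10 ends Mar 16 20:45, and ends Mar 16 20:30 after RM10 starts Mar 16 19:45 → overlap.
RM6: starts Mar 17 04:30 at or after RM10 ends Mar 16 20:45 → clear.
RM5: starts Mar 17 05:45 at or after RM10 ends Mar 16 20:45 → clear.
RM7: starts Mar 17 09:15 at or after RM10 ends Mar 16 20:45 → clear.
RM8: starts Mar 17 12:30 at or after RM10 ends Mar 16 20:45 → clear.
RM9: starts Mar 17 14:45 at or after RM10 ends Mar 16 20:45 → clear.
RM10 overlaps RM4.

Yes — it overlaps RM4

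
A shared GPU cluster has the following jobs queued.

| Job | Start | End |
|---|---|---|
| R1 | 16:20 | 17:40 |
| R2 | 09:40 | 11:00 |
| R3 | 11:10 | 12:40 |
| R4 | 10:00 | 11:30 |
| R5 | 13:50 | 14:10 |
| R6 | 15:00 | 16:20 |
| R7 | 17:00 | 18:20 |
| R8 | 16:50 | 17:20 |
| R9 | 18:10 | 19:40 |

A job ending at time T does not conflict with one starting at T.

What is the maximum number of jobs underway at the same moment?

Sweep the timeline, counting +1 at each start and −1 at each end (ends before starts at a tie):
09:40 start R2 → 1
10:00 start R4 → 2
11:00 end R2 → 1
11:10 start R3 → 2
11:30 end R4 → 1
12:40 end R3 → 0
13:50 start R5 → 1
14:10 end R5 → 0
15:00 start R6 → 1
16:20 end R6 → 0
16:20 start R1 → 1
16:50 start R8 → 2
17:00 start R7 → 3
17:20 end R8 → 2
17:40 end R1 → 1
18:10 start R9 → 2
18:20 end R7 → 1
19:40 end R9 → 0
Peak is 3, at 17:00 (R1, R7, R8).

3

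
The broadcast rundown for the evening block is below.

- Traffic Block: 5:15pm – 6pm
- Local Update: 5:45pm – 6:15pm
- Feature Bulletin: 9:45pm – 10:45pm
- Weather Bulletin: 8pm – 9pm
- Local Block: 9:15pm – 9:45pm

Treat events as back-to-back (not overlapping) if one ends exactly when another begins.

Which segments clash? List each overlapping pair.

Sorted by start: Traffic Block, Local Update, Weather Bulletin, Local Block, Feature Bulletin.
Local Update starts before Traffic Block ends → Traffic Block and Local Update overlap.
Weather Bulletin starts after Traffic Block ends, so nothing later overlaps Traffic Block either.
Weather Bulletin starts after Local Update ends, so nothing later overlaps Local Update either.
Local Block starts after Weather Bulletin ends, so nothing later overlaps Weather Bulletin either.
Feature Bulletin starts exactly when Local Block ends (back-to-back, no overlap).

Local Update & Traffic Block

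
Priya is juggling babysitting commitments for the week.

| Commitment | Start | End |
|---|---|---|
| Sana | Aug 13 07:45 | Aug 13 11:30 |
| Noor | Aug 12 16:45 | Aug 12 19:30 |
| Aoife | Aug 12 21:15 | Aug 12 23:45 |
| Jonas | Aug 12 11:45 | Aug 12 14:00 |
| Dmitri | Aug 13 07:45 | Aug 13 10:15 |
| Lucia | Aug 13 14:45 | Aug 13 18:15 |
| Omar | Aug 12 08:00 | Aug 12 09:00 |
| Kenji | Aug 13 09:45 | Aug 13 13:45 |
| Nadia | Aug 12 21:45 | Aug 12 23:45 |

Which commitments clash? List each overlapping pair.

Aoife & Nadia, Dmitri & Kenji, Dmitri & Sana, Kenji & Sana

Sorted by start: Omar, Jonas, Noor, Aoife, Nadia, Sana, Dmitri, Kenji, Lucia.
Jonas starts after Omar ends; Omar is clear from here.
Noor starts after Jonas ends; Jonas is clear from here.
Aoife starts after Noor ends; Noor is clear from here.
Nadia starts before Aoife ends → Aoife and Nadia overlap.
Sana starts after Aoife ends; Aoife is clear from here.
Sana starts after Nadia ends; Nadia is clear from here.
Dmitri starts before Sana ends → Sana and Dmitri overlap.
Kenji starts before Sana ends → Sana and Kenji overlap.
Lucia starts after Sana ends.
Kenji starts before Dmitri ends → Dmitri and Kenji overlap.
Lucia starts after Dmitri ends.
Lucia starts after Kenji ends.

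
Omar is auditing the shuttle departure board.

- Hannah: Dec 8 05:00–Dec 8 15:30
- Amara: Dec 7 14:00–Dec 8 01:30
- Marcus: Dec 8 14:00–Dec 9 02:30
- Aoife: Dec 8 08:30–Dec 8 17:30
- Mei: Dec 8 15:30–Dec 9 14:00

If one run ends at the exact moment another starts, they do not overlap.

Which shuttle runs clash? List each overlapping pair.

Sorted by start: Amara, Hannah, Aoife, Marcus, Mei.
Hannah starts after Amara ends, so nothing later overlaps Amara either.
Aoife starts before Hannah ends → Hannah and Aoife overlap.
Marcus starts before Hannah ends → Hannah and Marcus overlap.
Mei starts exactly when Hannah ends (back-to-back, no overlap).
Marcus starts before Aoife ends → Aoife and Marcus overlap.
Mei starts before Aoife ends → Aoife and Mei overlap.
Mei starts before Marcus ends → Marcus and Mei overlap.

Aoife & Hannah, Aoife & Marcus, Aoife & Mei, Hannah & Marcus, Marcus & Mei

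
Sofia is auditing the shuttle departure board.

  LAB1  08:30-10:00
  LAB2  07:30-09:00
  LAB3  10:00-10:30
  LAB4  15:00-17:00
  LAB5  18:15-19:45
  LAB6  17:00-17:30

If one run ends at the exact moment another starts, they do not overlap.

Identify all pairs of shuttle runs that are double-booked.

Sorted by start: LAB2, LAB1, LAB3, LAB4, LAB6, LAB5.
LAB1 starts before LAB2 ends → LAB2 and LAB1 overlap.
LAB3 starts after LAB2 ends, so nothing later overlaps LAB2 either.
LAB3 starts exactly when LAB1 ends (back-to-back, no overlap), so nothing later overlaps LAB1 either.
LAB4 starts after LAB3 ends, so nothing later overlaps LAB3 either.
LAB6 starts exactly when LAB4 ends (back-to-back, no overlap), so nothing later overlaps LAB4 either.
LAB5 starts after LAB6 ends.

LAB1 & LAB2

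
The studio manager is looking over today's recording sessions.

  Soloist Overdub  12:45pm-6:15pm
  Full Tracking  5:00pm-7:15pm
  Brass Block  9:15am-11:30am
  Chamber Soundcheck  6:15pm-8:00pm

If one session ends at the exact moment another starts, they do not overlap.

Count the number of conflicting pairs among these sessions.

2

Two intervals overlap when each starts before the other ends.
Sorted by start: Brass Block, Soloist Overdub, Full Tracking, Chamber Soundcheck.
Soloist Overdub starts after Brass Block ends — done with Brass Block.
Full Tracking starts before Soloist Overdub ends → Soloist Overdub and Full Tracking overlap.
Chamber Soundcheck starts exactly when Soloist Overdub ends (back-to-back, no overlap).
Chamber Soundcheck starts before Full Tracking ends → Full Tracking and Chamber Soundcheck overlap.
Overlapping pairs: Chamber Soundcheck & Full Tracking, Full Tracking & Soloist Overdub — 2 in total.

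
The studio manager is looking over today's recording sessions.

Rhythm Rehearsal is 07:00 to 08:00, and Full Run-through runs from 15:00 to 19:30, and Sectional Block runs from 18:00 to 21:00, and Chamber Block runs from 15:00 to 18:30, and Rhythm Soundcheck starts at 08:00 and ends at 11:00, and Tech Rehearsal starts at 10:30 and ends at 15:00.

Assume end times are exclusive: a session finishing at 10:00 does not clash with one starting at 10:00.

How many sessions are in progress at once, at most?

Sweep the timeline, counting +1 at each start and −1 at each end (ends before starts at a tie):
07:00 start Rhythm Rehearsal → 1
08:00 end Rhythm Rehearsal → 0
08:00 start Rhythm Soundcheck → 1
10:30 start Tech Rehearsal → 2
11:00 end Rhythm Soundcheck → 1
15:00 end Tech Rehearsal → 0
15:00 start Chamber Block → 1
15:00 start Full Run-through → 2
18:00 start Sectional Block → 3
18:30 end Chamber Block → 2
19:30 end Full Run-through → 1
21:00 end Sectional Block → 0
Peak is 3, at 18:00 (Chamber Block, Full Run-through, Sectional Block).

3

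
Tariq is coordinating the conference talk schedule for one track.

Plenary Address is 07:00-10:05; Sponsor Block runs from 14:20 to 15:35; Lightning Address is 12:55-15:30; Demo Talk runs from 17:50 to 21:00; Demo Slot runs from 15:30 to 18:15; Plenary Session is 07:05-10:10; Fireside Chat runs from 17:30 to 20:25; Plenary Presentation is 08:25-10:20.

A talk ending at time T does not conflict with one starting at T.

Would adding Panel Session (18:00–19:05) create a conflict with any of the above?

Yes — it overlaps Demo Slot, Demo Talk, Fireside Chat

Plenary Address: ends 10:05 at or before Panel Session starts 18:00 → clear.
Plenary Session: ends 10:10 at or before Panel Session starts 18:00 → clear.
Plenary Presentation: ends 10:20 at or before Panel Session starts 18:00 → clear.
Lightning Address: ends 15:30 at or before Panel Session starts 18:00 → clear.
Sponsor Block: ends 15:35 at or before Panel Session starts 18:00 → clear.
Demo Slot: starts 15:30 before Panel Session ends 19:05, and ends 18:15 after Panel Session starts 18:00 → overlap.
Fireside Chat: starts 17:30 before Panel Session ends 19:05, and ends 20:25 after Panel Session starts 18:00 → overlap.
Demo Talk: starts 17:50 before Panel Session ends 19:05, and ends 21:00 after Panel Session starts 18:00 → overlap.
Panel Session overlaps Fireside Chat, Demo Slot, Demo Talk.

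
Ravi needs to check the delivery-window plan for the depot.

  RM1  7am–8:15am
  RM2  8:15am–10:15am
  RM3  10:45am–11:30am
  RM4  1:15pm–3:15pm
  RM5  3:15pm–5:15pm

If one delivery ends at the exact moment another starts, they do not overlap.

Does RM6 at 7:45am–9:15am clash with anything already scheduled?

RM1: starts 7am before RM6 ends 9:15am, and ends 8:15am after RM6 starts 7:45am → overlap.
RM2: starts 8:15am before RM6 ends 9:15am, and ends 10:15am after RM6 starts 7:45am → overlap.
RM3: starts 10:45am at or after RM6 ends 9:15am → clear.
RM4: starts 1:15pm at or after RM6 ends 9:15am → clear.
RM5: starts 3:15pm at or after RM6 ends 9:15am → clear.
RM6 overlaps RM1, RM2.

Yes — it overlaps RM1, RM2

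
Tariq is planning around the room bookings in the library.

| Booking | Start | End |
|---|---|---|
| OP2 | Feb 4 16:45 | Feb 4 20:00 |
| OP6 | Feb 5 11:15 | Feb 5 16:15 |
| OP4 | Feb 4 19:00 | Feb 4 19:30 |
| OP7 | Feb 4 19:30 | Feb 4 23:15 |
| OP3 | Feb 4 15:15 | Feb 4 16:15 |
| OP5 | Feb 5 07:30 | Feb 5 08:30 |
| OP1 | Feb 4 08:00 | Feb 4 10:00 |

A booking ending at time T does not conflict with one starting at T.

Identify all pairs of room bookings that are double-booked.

Sorted by start: OP1, OP3, OP2, OP4, OP7, OP5, OP6.
OP3 starts after OP1 ends; OP1 is clear from here.
OP2 starts after OP3 ends; OP3 is clear from here.
OP4 starts before OP2 ends → OP2 and OP4 overlap.
OP7 starts before OP2 ends → OP2 and OP7 overlap.
OP5 starts after OP2 ends; OP2 is clear from here.
OP7 starts exactly when OP4 ends (back-to-back, no overlap); OP4 is clear from here.
OP5 starts after OP7 ends; OP7 is clear from here.
OP6 starts after OP5 ends.

OP2 & OP4, OP2 & OP7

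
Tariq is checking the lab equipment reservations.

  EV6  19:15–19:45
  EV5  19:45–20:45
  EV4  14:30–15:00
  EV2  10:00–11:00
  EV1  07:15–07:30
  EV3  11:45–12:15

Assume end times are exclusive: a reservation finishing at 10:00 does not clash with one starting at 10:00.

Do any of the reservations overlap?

No

Sorted by start: EV1, EV2, EV3, EV4, EV6, EV5.
EV2 starts after EV1 ends; EV1 is clear from here.
EV3 starts after EV2 ends; EV2 is clear from here.
EV4 starts after EV3 ends; EV3 is clear from here.
EV6 starts after EV4 ends; EV4 is clear from here.
EV5 starts exactly when EV6 ends (back-to-back, no overlap).
Every pair is clear; the schedule has no overlaps.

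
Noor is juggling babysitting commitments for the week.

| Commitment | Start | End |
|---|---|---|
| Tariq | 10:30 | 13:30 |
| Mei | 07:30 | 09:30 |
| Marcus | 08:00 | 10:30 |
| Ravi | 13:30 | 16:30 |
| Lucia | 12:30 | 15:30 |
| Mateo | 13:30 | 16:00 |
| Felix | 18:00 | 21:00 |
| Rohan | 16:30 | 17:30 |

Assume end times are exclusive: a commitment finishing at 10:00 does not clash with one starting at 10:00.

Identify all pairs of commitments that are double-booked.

Lucia & Mateo, Lucia & Ravi, Lucia & Tariq, Marcus & Mei, Mateo & Ravi

Sorted by start: Mei, Marcus, Tariq, Lucia, Ravi, Mateo, Rohan, Felix.
Marcus starts before Mei ends → Mei and Marcus overlap.
Tariq starts after Mei ends — done with Mei.
Tariq starts exactly when Marcus ends (back-to-back, no overlap) — done with Marcus.
Lucia starts before Tariq ends → Tariq and Lucia overlap.
Ravi starts exactly when Tariq ends (back-to-back, no overlap) — done with Tariq.
Ravi starts before Lucia ends → Lucia and Ravi overlap.
Mateo starts before Lucia ends → Lucia and Mateo overlap.
Rohan starts after Lucia ends — done with Lucia.
Mateo starts before Ravi ends → Ravi and Mateo overlap.
Rohan starts exactly when Ravi ends (back-to-back, no overlap) — done with Ravi.
Rohan starts after Mateo ends — done with Mateo.
Felix starts after Rohan ends.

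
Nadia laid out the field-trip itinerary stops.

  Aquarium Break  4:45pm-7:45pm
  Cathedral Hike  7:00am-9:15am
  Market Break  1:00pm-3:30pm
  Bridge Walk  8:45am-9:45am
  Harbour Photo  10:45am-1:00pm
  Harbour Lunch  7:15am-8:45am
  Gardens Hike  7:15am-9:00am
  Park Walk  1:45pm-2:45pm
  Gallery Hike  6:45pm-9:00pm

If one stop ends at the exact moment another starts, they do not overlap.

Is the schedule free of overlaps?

No

Sorted by start: Cathedral Hike, Gardens Hike, Harbour Lunch, Bridge Walk, Harbour Photo, Market Break, Park Walk, Aquarium Break, Gallery Hike.
Gardens Hike starts before Cathedral Hike ends → Cathedral Hike and Gardens Hike overlap.
That's a conflict, so the schedule is not conflict-free.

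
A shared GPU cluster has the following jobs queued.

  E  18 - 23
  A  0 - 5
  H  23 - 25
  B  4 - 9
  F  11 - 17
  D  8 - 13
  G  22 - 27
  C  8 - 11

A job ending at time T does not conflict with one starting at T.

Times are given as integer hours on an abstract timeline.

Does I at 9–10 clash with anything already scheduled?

A: ends 5 at or before I starts 9 → clear.
B: ends 9 at or before I starts 9 → clear.
C: starts 8 before I ends 10, and ends 11 after I starts 9 → overlap.
D: starts 8 before I ends 10, and ends 13 after I starts 9 → overlap.
F: starts 11 at or after I ends 10 → clear.
E: starts 18 at or after I ends 10 → clear.
G: starts 22 at or after I ends 10 → clear.
H: starts 23 at or after I ends 10 → clear.
I overlaps C, D.

Yes — it overlaps C, D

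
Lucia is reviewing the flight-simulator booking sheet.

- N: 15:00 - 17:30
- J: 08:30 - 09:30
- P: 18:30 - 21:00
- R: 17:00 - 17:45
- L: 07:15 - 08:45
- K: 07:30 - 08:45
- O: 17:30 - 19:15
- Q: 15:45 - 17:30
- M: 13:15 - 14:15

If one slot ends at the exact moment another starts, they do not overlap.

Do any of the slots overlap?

Sorted by start: L, K, J, M, N, Q, R, O, P.
K starts before L ends → L and K overlap.
That's a conflict, so the schedule is not conflict-free.

Yes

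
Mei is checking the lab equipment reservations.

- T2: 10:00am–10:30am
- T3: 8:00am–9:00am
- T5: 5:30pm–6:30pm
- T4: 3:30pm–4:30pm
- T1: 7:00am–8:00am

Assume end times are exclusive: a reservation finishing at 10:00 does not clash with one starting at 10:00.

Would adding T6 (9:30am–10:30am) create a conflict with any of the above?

T1: ends 8:00am at or before T6 starts 9:30am → clear.
T3: ends 9:00am at or before T6 starts 9:30am → clear.
T2: starts 10:00am before T6 ends 10:30am, and ends 10:30am after T6 starts 9:30am → overlap.
T4: starts 3:30pm at or after T6 ends 10:30am → clear.
T5: starts 5:30pm at or after T6 ends 10:30am → clear.
T6 overlaps T2.

Yes — it overlaps T2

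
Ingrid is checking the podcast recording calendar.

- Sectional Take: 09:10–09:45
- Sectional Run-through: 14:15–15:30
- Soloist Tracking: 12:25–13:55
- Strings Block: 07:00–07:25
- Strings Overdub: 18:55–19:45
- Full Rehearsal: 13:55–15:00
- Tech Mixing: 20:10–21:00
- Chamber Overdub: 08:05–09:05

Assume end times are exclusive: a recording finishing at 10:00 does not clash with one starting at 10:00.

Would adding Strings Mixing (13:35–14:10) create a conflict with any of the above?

Yes — it overlaps Full Rehearsal, Soloist Tracking

Strings Block: ends 07:25 at or before Strings Mixing starts 13:35 → clear.
Chamber Overdub: ends 09:05 at or before Strings Mixing starts 13:35 → clear.
Sectional Take: ends 09:45 at or before Strings Mixing starts 13:35 → clear.
Soloist Tracking: starts 12:25 before Strings Mixing ends 14:10, and ends 13:55 after Strings Mixing starts 13:35 → overlap.
Full Rehearsal: starts 13:55 before Strings Mixing ends 14:10, and ends 15:00 after Strings Mixing starts 13:35 → overlap.
Sectional Run-through: starts 14:15 at or after Strings Mixing ends 14:10 → clear.
Strings Overdub: starts 18:55 at or after Strings Mixing ends 14:10 → clear.
Tech Mixing: starts 20:10 at or after Strings Mixing ends 14:10 → clear.
Strings Mixing overlaps Soloist Tracking, Full Rehearsal.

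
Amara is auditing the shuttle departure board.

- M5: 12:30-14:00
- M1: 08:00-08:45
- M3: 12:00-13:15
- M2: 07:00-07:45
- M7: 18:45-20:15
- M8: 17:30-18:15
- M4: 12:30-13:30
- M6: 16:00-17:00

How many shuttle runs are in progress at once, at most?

Sort all start/end points and keep a running count:
07:00 start M2 → 1
07:45 end M2 → 0
08:00 start M1 → 1
08:45 end M1 → 0
12:00 start M3 → 1
12:30 start M4 → 2
12:30 start M5 → 3
13:15 end M3 → 2
13:30 end M4 → 1
14:00 end M5 → 0
16:00 start M6 → 1
17:00 end M6 → 0
17:30 start M8 → 1
18:15 end M8 → 0
18:45 start M7 → 1
20:15 end M7 → 0
Peak is 3, at 12:30 (M3, M4, M5).

3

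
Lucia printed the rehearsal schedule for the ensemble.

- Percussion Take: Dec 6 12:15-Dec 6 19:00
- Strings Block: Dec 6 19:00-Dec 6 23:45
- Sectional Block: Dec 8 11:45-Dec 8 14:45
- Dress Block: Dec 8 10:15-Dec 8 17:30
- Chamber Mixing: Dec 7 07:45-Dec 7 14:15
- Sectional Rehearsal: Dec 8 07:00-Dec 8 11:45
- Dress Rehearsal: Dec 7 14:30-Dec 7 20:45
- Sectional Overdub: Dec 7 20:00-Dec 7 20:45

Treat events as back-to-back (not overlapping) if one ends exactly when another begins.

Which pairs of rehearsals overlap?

Dress Block & Sectional Block, Dress Block & Sectional Rehearsal, Dress Rehearsal & Sectional Overdub

Sorted by start: Percussion Take, Strings Block, Chamber Mixing, Dress Rehearsal, Sectional Overdub, Sectional Rehearsal, Dress Block, Sectional Block.
Strings Block starts exactly when Percussion Take ends (back-to-back, no overlap) — done with Percussion Take.
Chamber Mixing starts after Strings Block ends — done with Strings Block.
Dress Rehearsal starts after Chamber Mixing ends — done with Chamber Mixing.
Sectional Overdub starts before Dress Rehearsal ends → Dress Rehearsal and Sectional Overdub overlap.
Sectional Rehearsal starts after Dress Rehearsal ends — done with Dress Rehearsal.
Sectional Rehearsal starts after Sectional Overdub ends — done with Sectional Overdub.
Dress Block starts before Sectional Rehearsal ends → Sectional Rehearsal and Dress Block overlap.
Sectional Block starts exactly when Sectional Rehearsal ends (back-to-back, no overlap).
Sectional Block starts before Dress Block ends → Dress Block and Sectional Block overlap.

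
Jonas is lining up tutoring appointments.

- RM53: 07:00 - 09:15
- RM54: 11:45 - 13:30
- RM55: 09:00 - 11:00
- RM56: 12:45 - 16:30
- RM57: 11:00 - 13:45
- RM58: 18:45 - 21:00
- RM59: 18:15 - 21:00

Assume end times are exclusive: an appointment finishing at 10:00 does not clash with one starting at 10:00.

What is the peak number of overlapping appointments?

3

Sweep the timeline, counting +1 at each start and −1 at each end (ends before starts at a tie):
07:00 start RM53 → 1
09:00 start RM55 → 2
09:15 end RM53 → 1
11:00 end RM55 → 0
11:00 start RM57 → 1
11:45 start RM54 → 2
12:45 start RM56 → 3
13:30 end RM54 → 2
13:45 end RM57 → 1
16:30 end RM56 → 0
18:15 start RM59 → 1
18:45 start RM58 → 2
21:00 end RM58 → 1
21:00 end RM59 → 0
Peak is 3, at 12:45 (RM54, RM56, RM57).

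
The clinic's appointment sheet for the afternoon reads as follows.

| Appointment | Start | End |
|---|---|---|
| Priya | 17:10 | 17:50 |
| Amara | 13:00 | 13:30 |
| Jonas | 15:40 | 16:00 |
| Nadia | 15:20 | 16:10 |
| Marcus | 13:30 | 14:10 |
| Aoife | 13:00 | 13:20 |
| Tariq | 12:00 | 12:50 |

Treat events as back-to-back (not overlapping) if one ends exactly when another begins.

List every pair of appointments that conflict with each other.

Amara & Aoife, Jonas & Nadia

Sorted by start: Tariq, Amara, Aoife, Marcus, Nadia, Jonas, Priya.
Amara starts after Tariq ends, so Tariq has no further overlaps.
Aoife starts before Amara ends → Amara and Aoife overlap.
Marcus starts exactly when Amara ends (back-to-back, no overlap), so Amara has no further overlaps.
Marcus starts after Aoife ends, so Aoife has no further overlaps.
Nadia starts after Marcus ends, so Marcus has no further overlaps.
Jonas starts before Nadia ends → Nadia and Jonas overlap.
Priya starts after Nadia ends.
Priya starts after Jonas ends.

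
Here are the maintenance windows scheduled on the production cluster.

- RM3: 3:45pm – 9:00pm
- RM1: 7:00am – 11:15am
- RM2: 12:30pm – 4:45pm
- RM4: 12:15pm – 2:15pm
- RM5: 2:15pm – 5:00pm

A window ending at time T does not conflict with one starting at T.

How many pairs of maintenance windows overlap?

Sorted by start: RM1, RM4, RM2, RM5, RM3.
RM4 starts after RM1 ends; RM1 is clear from here.
RM2 starts before RM4 ends → RM4 and RM2 overlap.
RM5 starts exactly when RM4 ends (back-to-back, no overlap); RM4 is clear from here.
RM5 starts before RM2 ends → RM2 and RM5 overlap.
RM3 starts before RM2 ends → RM2 and RM3 overlap.
RM3 starts before RM5 ends → RM5 and RM3 overlap.
Overlapping pairs: RM2 & RM3, RM2 & RM4, RM2 & RM5, RM3 & RM5 — 4 in total.

4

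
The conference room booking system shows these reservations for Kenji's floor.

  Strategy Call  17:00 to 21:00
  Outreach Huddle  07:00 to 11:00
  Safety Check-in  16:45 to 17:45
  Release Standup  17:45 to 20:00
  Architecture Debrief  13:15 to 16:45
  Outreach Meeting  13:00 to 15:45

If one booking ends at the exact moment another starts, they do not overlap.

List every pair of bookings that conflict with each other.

Sorted by start: Outreach Huddle, Outreach Meeting, Architecture Debrief, Safety Check-in, Strategy Call, Release Standup.
Outreach Meeting starts after Outreach Huddle ends, so Outreach Huddle has no further overlaps.
Architecture Debrief starts before Outreach Meeting ends → Outreach Meeting and Architecture Debrief overlap.
Safety Check-in starts after Outreach Meeting ends, so Outreach Meeting has no further overlaps.
Safety Check-in starts exactly when Architecture Debrief ends (back-to-back, no overlap), so Architecture Debrief has no further overlaps.
Strategy Call starts before Safety Check-in ends → Safety Check-in and Strategy Call overlap.
Release Standup starts exactly when Safety Check-in ends (back-to-back, no overlap).
Release Standup starts before Strategy Call ends → Strategy Call and Release Standup overlap.

Architecture Debrief & Outreach Meeting, Release Standup & Strategy Call, Safety Check-in & Strategy Call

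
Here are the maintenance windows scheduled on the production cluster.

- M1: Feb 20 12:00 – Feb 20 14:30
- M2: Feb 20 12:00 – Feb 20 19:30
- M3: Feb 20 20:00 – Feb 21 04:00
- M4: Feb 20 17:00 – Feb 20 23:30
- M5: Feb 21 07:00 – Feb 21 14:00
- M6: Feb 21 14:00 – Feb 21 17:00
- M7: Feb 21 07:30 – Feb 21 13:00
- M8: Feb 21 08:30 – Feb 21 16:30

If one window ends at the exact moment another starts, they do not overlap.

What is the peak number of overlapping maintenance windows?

Sweep the timeline, counting +1 at each start and −1 at each end (ends before starts at a tie):
Feb 20 12:00 start M1 → 1
Feb 20 12:00 start M2 → 2
Feb 20 14:30 end M1 → 1
Feb 20 17:00 start M4 → 2
Feb 20 19:30 end M2 → 1
Feb 20 20:00 start M3 → 2
Feb 20 23:30 end M4 → 1
Feb 21 04:00 end M3 → 0
Feb 21 07:00 start M5 → 1
Feb 21 07:30 start M7 → 2
Feb 21 08:30 start M8 → 3
Feb 21 13:00 end M7 → 2
Feb 21 14:00 end M5 → 1
Feb 21 14:00 start M6 → 2
Feb 21 16:30 end M8 → 1
Feb 21 17:00 end M6 → 0
Peak is 3, at Feb 21 08:30 (M5, M7, M8).

3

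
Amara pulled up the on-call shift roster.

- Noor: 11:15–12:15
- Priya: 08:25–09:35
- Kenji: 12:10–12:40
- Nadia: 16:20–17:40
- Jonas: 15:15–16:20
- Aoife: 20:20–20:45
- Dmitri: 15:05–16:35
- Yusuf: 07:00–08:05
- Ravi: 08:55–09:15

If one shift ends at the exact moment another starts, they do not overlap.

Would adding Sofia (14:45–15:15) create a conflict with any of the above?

Yes — it overlaps Dmitri

Yusuf: ends 08:05 at or before Sofia starts 14:45 → clear.
Priya: ends 09:35 at or before Sofia starts 14:45 → clear.
Ravi: ends 09:15 at or before Sofia starts 14:45 → clear.
Noor: ends 12:15 at or before Sofia starts 14:45 → clear.
Kenji: ends 12:40 at or before Sofia starts 14:45 → clear.
Dmitri: starts 15:05 before Sofia ends 15:15, and ends 16:35 after Sofia starts 14:45 → overlap.
Jonas: starts 15:15 at or after Sofia ends 15:15 → clear.
Nadia: starts 16:20 at or after Sofia ends 15:15 → clear.
Aoife: starts 20:20 at or after Sofia ends 15:15 → clear.
Sofia overlaps Dmitri.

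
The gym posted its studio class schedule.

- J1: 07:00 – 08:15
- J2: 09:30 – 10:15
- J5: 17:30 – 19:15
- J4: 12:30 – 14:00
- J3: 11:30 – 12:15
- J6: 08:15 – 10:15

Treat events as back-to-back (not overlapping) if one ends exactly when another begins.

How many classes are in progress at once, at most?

2

Sweep the timeline, counting +1 at each start and −1 at each end (ends before starts at a tie):
07:00 start J1 → 1
08:15 end J1 → 0
08:15 start J6 → 1
09:30 start J2 → 2
10:15 end J2 → 1
10:15 end J6 → 0
11:30 start J3 → 1
12:15 end J3 → 0
12:30 start J4 → 1
14:00 end J4 → 0
17:30 start J5 → 1
19:15 end J5 → 0
Peak is 2, at 09:30 (J2, J6).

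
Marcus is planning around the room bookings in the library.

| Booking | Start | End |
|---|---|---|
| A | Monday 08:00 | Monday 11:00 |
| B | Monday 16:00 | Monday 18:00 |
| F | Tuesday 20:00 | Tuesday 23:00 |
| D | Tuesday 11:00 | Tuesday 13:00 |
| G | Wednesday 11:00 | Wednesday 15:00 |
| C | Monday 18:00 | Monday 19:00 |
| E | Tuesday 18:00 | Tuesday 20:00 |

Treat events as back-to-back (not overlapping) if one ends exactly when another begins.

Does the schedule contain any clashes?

Check each pair: they overlap iff neither finishes before the other starts.
Sorted by start: A, B, C, D, E, F, G.
B starts after A ends, so nothing later overlaps A either.
C starts exactly when B ends (back-to-back, no overlap), so nothing later overlaps B either.
D starts after C ends, so nothing later overlaps C either.
E starts after D ends, so nothing later overlaps D either.
F starts exactly when E ends (back-to-back, no overlap), so nothing later overlaps E either.
G starts after F ends.
Every pair is clear; the schedule has no overlaps.

No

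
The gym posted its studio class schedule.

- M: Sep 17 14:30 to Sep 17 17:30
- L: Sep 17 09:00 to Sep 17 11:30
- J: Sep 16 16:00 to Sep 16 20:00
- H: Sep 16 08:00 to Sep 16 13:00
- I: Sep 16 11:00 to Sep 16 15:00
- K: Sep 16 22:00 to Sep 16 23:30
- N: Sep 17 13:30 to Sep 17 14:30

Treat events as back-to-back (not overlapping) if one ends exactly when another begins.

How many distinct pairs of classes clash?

1

Sorted by start: H, I, J, K, L, N, M.
I starts before H ends → H and I overlap.
J starts after H ends; H is clear from here.
J starts after I ends; I is clear from here.
K starts after J ends; J is clear from here.
L starts after K ends; K is clear from here.
N starts after L ends; L is clear from here.
M starts exactly when N ends (back-to-back, no overlap).
Overlapping pairs: H & I — 1 in total.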